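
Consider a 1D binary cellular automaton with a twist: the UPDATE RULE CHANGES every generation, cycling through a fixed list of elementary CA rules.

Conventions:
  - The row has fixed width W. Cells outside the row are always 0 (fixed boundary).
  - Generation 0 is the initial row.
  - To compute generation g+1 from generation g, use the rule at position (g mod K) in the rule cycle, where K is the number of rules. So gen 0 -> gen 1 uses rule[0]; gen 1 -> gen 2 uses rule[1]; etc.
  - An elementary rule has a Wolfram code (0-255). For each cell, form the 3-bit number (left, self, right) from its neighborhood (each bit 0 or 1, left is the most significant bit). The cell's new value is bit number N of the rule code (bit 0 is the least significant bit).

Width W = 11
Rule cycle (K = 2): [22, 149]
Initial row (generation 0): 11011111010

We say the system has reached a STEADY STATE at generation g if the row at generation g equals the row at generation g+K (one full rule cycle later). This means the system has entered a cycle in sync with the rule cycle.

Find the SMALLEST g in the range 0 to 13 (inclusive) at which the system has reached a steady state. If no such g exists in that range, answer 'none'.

Gen 0: 11011111010
Gen 1 (rule 22): 00000000011
Gen 2 (rule 149): 11111111000
Gen 3 (rule 22): 00000000100
Gen 4 (rule 149): 11111110111
Gen 5 (rule 22): 00000000000
Gen 6 (rule 149): 11111111111
Gen 7 (rule 22): 00000000000
Gen 8 (rule 149): 11111111111
Gen 9 (rule 22): 00000000000
Gen 10 (rule 149): 11111111111
Gen 11 (rule 22): 00000000000
Gen 12 (rule 149): 11111111111
Gen 13 (rule 22): 00000000000
Gen 14 (rule 149): 11111111111
Gen 15 (rule 22): 00000000000

Answer: 5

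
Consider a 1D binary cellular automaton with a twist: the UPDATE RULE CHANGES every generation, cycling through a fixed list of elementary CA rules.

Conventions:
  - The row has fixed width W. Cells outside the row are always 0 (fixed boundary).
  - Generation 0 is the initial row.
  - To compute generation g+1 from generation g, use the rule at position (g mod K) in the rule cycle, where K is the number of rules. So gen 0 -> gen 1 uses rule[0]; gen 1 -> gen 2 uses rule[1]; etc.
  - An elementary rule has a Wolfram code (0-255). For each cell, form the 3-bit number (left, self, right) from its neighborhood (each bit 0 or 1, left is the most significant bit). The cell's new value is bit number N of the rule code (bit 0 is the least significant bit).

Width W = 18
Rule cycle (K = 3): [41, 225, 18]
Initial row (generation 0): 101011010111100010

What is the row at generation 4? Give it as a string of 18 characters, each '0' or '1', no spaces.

Answer: 000111111111001001

Derivation:
Gen 0: 101011010111100010
Gen 1 (rule 41): 010110101100001000
Gen 2 (rule 225): 001011010101100011
Gen 3 (rule 18): 010000000000010100
Gen 4 (rule 41): 000111111111001001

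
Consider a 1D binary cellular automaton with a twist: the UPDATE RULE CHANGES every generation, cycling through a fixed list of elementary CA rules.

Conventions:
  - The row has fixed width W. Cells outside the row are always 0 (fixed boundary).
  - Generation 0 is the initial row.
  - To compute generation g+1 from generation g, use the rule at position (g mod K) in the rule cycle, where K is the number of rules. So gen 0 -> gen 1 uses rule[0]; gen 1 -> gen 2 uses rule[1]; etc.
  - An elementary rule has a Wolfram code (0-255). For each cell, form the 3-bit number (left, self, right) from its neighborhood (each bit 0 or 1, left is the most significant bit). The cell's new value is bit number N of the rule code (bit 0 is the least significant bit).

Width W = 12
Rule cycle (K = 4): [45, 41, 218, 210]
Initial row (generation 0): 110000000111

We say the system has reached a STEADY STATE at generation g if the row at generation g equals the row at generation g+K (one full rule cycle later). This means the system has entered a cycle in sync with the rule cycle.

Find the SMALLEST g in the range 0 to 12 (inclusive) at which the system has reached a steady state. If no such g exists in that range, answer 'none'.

Answer: none

Derivation:
Gen 0: 110000000111
Gen 1 (rule 45): 100111110100
Gen 2 (rule 41): 000100001001
Gen 3 (rule 218): 001010010110
Gen 4 (rule 210): 010001100011
Gen 5 (rule 45): 010101001010
Gen 6 (rule 41): 001010000100
Gen 7 (rule 218): 010001001010
Gen 8 (rule 210): 101010110001
Gen 9 (rule 45): 111111100101
Gen 10 (rule 41): 100000000010
Gen 11 (rule 218): 010000000101
Gen 12 (rule 210): 101000001000
Gen 13 (rule 45): 111011101011
Gen 14 (rule 41): 100110010110
Gen 15 (rule 218): 011111100111
Gen 16 (rule 210): 101111111011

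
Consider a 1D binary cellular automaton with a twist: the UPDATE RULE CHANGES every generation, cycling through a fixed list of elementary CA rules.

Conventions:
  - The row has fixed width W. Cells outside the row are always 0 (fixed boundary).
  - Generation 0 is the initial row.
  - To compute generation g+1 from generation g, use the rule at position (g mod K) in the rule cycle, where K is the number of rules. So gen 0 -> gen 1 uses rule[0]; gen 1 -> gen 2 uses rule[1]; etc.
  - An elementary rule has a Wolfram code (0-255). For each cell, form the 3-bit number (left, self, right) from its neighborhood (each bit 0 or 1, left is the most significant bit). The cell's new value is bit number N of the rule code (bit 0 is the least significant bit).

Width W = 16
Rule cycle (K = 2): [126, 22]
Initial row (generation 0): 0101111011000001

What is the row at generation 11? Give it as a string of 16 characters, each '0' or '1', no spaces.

Gen 0: 0101111011000001
Gen 1 (rule 126): 1111001111100011
Gen 2 (rule 22): 0000110000010100
Gen 3 (rule 126): 0001111000111110
Gen 4 (rule 22): 0010000101000001
Gen 5 (rule 126): 0111001111100011
Gen 6 (rule 22): 1000110000010100
Gen 7 (rule 126): 1101111000111110
Gen 8 (rule 22): 0000000101000001
Gen 9 (rule 126): 0000001111100011
Gen 10 (rule 22): 0000010000010100
Gen 11 (rule 126): 0000111000111110

Answer: 0000111000111110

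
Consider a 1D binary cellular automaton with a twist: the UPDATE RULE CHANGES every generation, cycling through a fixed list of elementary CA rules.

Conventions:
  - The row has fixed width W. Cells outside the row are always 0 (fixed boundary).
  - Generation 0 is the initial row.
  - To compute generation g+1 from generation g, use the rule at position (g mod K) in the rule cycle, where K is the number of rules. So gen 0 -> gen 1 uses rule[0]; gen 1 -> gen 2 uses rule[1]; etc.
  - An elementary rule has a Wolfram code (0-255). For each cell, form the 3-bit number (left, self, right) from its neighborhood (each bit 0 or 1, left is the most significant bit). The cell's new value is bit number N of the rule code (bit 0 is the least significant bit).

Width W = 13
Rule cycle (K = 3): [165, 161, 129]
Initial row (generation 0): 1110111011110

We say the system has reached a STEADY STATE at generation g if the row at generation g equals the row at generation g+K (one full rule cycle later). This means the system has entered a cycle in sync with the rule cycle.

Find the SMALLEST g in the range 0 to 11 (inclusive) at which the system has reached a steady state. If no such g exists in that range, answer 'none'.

Gen 0: 1110111011110
Gen 1 (rule 165): 0101010101100
Gen 2 (rule 161): 0010101010001
Gen 3 (rule 129): 1000000000100
Gen 4 (rule 165): 1011111110101
Gen 5 (rule 161): 0101111101010
Gen 6 (rule 129): 0000111000000
Gen 7 (rule 165): 1110010011111
Gen 8 (rule 161): 0100000001110
Gen 9 (rule 129): 0001111100100
Gen 10 (rule 165): 1100111000101
Gen 11 (rule 161): 0000010010010
Gen 12 (rule 129): 1111000000000
Gen 13 (rule 165): 0110011111111
Gen 14 (rule 161): 0000001111110

Answer: none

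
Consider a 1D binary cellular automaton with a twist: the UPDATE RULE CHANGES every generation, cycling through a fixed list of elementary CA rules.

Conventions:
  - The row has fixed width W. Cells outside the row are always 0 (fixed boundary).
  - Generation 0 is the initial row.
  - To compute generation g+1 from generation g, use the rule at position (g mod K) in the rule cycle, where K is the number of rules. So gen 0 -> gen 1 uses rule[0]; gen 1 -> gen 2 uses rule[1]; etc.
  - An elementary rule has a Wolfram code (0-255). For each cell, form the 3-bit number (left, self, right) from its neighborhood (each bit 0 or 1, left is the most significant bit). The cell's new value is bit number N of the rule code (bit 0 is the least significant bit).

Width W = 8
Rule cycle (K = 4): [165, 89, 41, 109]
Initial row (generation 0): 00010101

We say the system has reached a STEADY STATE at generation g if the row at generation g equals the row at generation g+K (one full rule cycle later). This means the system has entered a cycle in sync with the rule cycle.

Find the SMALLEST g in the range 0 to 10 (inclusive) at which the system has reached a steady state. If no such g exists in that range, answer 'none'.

Gen 0: 00010101
Gen 1 (rule 165): 11011111
Gen 2 (rule 89): 11010001
Gen 3 (rule 41): 10100100
Gen 4 (rule 109): 11100101
Gen 5 (rule 165): 01000111
Gen 6 (rule 89): 00110101
Gen 7 (rule 41): 10101010
Gen 8 (rule 109): 11111110
Gen 9 (rule 165): 01111100
Gen 10 (rule 89): 01000111
Gen 11 (rule 41): 00010100
Gen 12 (rule 109): 11011101
Gen 13 (rule 165): 00101011
Gen 14 (rule 89): 10000011

Answer: none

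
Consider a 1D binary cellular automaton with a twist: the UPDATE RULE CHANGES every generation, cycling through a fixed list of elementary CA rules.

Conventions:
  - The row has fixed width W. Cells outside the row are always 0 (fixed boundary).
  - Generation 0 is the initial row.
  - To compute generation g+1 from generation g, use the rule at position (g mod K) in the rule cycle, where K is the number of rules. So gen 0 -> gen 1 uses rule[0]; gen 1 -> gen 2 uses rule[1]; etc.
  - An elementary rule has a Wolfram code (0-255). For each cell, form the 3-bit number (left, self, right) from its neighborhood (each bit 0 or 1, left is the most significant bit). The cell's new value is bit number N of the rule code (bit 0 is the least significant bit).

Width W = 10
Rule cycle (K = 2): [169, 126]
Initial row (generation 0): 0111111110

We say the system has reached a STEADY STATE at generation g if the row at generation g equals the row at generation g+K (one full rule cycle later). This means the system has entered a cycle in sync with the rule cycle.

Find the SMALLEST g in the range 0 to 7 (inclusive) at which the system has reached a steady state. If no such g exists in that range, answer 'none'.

Gen 0: 0111111110
Gen 1 (rule 169): 0111111100
Gen 2 (rule 126): 1100000110
Gen 3 (rule 169): 1001110100
Gen 4 (rule 126): 1111011110
Gen 5 (rule 169): 1110111100
Gen 6 (rule 126): 1011100110
Gen 7 (rule 169): 0111000100
Gen 8 (rule 126): 1101101110
Gen 9 (rule 169): 1011011100

Answer: none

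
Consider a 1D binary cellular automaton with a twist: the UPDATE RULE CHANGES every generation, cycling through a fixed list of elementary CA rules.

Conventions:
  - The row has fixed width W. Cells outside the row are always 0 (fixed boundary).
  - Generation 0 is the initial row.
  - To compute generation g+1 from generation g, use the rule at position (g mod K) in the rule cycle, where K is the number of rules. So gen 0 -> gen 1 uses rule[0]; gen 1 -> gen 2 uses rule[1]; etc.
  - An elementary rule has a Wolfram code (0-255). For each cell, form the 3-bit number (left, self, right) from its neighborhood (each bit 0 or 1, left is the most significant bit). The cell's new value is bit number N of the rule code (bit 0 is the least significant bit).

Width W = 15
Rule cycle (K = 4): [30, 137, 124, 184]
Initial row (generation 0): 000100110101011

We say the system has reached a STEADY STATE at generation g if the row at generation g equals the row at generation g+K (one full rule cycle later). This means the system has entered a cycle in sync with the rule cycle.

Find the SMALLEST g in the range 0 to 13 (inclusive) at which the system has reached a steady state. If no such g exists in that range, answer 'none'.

Answer: none

Derivation:
Gen 0: 000100110101011
Gen 1 (rule 30): 001111100101010
Gen 2 (rule 137): 101111000000000
Gen 3 (rule 124): 111001100000000
Gen 4 (rule 184): 110101010000000
Gen 5 (rule 30): 100101011000000
Gen 6 (rule 137): 000000010011111
Gen 7 (rule 124): 000000011010001
Gen 8 (rule 184): 000000010101000
Gen 9 (rule 30): 000000110101100
Gen 10 (rule 137): 111110100001001
Gen 11 (rule 124): 100011110001101
Gen 12 (rule 184): 010011101001010
Gen 13 (rule 30): 111110001111011
Gen 14 (rule 137): 111100101110010
Gen 15 (rule 124): 100110111011011
Gen 16 (rule 184): 010101110110110
Gen 17 (rule 30): 110101000100101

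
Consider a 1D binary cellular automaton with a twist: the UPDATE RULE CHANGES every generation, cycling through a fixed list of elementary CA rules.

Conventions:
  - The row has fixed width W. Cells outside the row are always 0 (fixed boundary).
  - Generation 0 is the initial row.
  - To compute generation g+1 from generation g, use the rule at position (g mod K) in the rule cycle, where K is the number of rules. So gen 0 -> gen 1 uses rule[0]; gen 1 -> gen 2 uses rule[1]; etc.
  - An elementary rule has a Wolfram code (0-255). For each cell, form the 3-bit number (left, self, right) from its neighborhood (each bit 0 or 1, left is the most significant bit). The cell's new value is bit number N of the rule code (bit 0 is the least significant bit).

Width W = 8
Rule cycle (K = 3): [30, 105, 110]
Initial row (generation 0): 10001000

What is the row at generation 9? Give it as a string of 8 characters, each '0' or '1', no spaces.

Gen 0: 10001000
Gen 1 (rule 30): 11011100
Gen 2 (rule 105): 11110101
Gen 3 (rule 110): 10011111
Gen 4 (rule 30): 11110000
Gen 5 (rule 105): 10010111
Gen 6 (rule 110): 10111101
Gen 7 (rule 30): 10100001
Gen 8 (rule 105): 01001100
Gen 9 (rule 110): 11011100

Answer: 11011100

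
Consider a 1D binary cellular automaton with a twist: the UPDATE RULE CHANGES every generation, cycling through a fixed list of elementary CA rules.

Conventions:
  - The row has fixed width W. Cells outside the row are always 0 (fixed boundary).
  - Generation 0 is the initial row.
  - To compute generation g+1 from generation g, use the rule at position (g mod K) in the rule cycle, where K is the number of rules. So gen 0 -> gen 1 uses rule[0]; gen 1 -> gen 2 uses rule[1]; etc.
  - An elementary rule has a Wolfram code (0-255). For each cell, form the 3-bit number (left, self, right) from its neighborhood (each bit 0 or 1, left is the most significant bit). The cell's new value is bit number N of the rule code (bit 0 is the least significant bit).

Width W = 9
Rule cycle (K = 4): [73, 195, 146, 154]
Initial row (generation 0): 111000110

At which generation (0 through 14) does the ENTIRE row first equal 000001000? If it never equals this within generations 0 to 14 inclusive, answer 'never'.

Answer: 4

Derivation:
Gen 0: 111000110
Gen 1 (rule 73): 101010110
Gen 2 (rule 195): 000000010
Gen 3 (rule 146): 000000101
Gen 4 (rule 154): 000001000
Gen 5 (rule 73): 111100011
Gen 6 (rule 195): 011101101
Gen 7 (rule 146): 101000000
Gen 8 (rule 154): 000100000
Gen 9 (rule 73): 110001111
Gen 10 (rule 195): 010110111
Gen 11 (rule 146): 100000010
Gen 12 (rule 154): 010000101
Gen 13 (rule 73): 000110000
Gen 14 (rule 195): 111010111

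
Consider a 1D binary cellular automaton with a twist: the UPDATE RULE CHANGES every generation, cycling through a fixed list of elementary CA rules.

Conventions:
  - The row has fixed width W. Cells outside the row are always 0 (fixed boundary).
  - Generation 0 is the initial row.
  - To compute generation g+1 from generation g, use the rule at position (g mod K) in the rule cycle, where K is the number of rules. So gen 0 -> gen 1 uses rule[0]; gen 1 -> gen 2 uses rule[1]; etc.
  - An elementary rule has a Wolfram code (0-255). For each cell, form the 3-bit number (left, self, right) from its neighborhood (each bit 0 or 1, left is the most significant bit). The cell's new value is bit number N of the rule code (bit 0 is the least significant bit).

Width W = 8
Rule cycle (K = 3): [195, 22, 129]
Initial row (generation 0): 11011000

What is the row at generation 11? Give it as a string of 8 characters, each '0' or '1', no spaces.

Gen 0: 11011000
Gen 1 (rule 195): 01001011
Gen 2 (rule 22): 11111000
Gen 3 (rule 129): 01110011
Gen 4 (rule 195): 10110101
Gen 5 (rule 22): 10000101
Gen 6 (rule 129): 00110000
Gen 7 (rule 195): 11010111
Gen 8 (rule 22): 00010000
Gen 9 (rule 129): 11000111
Gen 10 (rule 195): 01011011
Gen 11 (rule 22): 11000000

Answer: 11000000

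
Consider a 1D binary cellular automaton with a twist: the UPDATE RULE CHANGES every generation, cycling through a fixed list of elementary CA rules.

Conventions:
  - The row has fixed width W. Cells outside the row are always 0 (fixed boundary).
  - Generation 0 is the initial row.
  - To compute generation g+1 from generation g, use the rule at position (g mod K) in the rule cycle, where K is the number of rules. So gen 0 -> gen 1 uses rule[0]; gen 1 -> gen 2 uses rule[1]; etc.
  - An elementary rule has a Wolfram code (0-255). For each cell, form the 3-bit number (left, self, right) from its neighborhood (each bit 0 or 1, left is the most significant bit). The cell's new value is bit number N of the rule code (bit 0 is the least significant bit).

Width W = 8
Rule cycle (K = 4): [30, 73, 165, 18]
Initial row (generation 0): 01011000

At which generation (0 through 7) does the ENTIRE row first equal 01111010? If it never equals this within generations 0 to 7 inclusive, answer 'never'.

Answer: 7

Derivation:
Gen 0: 01011000
Gen 1 (rule 30): 11010100
Gen 2 (rule 73): 11000001
Gen 3 (rule 165): 00011101
Gen 4 (rule 18): 00100000
Gen 5 (rule 30): 01110000
Gen 6 (rule 73): 01010111
Gen 7 (rule 165): 01111010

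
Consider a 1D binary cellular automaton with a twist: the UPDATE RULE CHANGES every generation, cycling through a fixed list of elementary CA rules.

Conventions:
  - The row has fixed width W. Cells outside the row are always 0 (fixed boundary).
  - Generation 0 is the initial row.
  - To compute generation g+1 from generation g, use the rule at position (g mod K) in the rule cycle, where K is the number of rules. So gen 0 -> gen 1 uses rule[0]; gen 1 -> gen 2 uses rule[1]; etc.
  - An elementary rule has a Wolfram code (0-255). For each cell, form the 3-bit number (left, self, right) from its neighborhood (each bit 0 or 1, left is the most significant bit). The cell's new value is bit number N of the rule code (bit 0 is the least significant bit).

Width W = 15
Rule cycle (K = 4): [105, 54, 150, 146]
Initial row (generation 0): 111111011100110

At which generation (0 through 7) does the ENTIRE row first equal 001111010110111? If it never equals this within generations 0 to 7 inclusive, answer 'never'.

Answer: 3

Derivation:
Gen 0: 111111011100110
Gen 1 (rule 105): 100001110100110
Gen 2 (rule 54): 110010001111001
Gen 3 (rule 150): 001111010110111
Gen 4 (rule 146): 010110000000010
Gen 5 (rule 105): 001110111111000
Gen 6 (rule 54): 010001000000100
Gen 7 (rule 150): 111011100001110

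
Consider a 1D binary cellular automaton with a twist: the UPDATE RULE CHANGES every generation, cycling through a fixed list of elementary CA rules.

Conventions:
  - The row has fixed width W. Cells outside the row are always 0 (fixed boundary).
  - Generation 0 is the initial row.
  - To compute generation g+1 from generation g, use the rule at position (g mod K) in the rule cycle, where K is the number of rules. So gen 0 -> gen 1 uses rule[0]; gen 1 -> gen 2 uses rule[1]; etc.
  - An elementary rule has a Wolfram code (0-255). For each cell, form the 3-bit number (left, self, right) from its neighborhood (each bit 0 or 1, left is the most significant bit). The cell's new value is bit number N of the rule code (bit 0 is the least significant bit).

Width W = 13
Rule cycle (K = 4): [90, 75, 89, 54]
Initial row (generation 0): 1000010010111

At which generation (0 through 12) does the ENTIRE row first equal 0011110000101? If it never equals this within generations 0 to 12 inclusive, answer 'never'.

Gen 0: 1000010010111
Gen 1 (rule 90): 0100101100101
Gen 2 (rule 75): 1001001101000
Gen 3 (rule 89): 0100101100111
Gen 4 (rule 54): 1111110011000
Gen 5 (rule 90): 1000011111100
Gen 6 (rule 75): 0011110000101
Gen 7 (rule 89): 1010011110000
Gen 8 (rule 54): 1111100001000
Gen 9 (rule 90): 1000110010100
Gen 10 (rule 75): 0011110100001
Gen 11 (rule 89): 1010010011100
Gen 12 (rule 54): 1111111100010

Answer: 6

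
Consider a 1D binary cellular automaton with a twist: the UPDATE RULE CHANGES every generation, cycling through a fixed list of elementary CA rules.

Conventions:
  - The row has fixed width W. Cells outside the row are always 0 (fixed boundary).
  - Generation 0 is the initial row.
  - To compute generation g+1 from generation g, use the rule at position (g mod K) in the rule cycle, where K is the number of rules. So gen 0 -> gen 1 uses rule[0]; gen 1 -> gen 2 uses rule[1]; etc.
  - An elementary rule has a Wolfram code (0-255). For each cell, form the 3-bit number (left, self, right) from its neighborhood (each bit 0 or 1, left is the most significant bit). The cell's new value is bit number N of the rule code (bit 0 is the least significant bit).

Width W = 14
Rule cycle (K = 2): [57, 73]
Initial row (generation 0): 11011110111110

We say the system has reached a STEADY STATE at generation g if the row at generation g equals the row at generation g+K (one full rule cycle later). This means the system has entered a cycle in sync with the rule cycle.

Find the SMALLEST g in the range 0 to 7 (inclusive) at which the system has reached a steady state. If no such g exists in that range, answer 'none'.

Gen 0: 11011110111110
Gen 1 (rule 57): 10110001100001
Gen 2 (rule 73): 00110101101100
Gen 3 (rule 57): 10101011011011
Gen 4 (rule 73): 00000011011011
Gen 5 (rule 57): 11111010110110
Gen 6 (rule 73): 10001000110110
Gen 7 (rule 57): 01100110101101
Gen 8 (rule 73): 01100110001100
Gen 9 (rule 57): 01010101101011

Answer: none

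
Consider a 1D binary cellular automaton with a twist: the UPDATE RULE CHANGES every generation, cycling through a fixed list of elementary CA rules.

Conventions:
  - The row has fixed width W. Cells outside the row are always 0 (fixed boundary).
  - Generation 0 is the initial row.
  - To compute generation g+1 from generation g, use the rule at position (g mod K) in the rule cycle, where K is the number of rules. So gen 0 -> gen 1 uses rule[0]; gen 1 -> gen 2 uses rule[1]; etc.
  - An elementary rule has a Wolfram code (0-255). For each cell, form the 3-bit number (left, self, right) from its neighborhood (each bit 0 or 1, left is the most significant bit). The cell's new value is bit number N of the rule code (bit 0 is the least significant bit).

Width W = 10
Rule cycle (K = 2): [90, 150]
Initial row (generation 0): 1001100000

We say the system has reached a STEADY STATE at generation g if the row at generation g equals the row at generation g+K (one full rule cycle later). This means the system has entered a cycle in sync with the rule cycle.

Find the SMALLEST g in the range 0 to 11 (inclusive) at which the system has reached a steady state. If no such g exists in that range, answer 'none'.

Gen 0: 1001100000
Gen 1 (rule 90): 0111110000
Gen 2 (rule 150): 1011101000
Gen 3 (rule 90): 0010100100
Gen 4 (rule 150): 0110111110
Gen 5 (rule 90): 1110100011
Gen 6 (rule 150): 0100110100
Gen 7 (rule 90): 1011110010
Gen 8 (rule 150): 1001101111
Gen 9 (rule 90): 0111101001
Gen 10 (rule 150): 1011001111
Gen 11 (rule 90): 0011111001
Gen 12 (rule 150): 0101110111
Gen 13 (rule 90): 1001010101

Answer: none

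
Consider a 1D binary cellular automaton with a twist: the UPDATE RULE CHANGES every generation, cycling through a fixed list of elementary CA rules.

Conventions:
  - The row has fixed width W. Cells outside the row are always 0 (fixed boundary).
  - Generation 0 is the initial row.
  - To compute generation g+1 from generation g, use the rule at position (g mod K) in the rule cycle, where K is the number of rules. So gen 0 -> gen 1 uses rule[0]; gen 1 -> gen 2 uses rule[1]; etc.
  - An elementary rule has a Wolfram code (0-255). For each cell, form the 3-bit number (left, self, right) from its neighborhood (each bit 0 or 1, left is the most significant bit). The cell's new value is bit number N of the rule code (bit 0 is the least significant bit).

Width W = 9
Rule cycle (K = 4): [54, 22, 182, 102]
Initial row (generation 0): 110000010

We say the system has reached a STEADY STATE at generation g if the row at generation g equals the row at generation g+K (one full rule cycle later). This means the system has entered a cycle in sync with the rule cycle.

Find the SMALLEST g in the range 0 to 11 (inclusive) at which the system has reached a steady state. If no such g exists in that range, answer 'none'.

Gen 0: 110000010
Gen 1 (rule 54): 001000111
Gen 2 (rule 22): 011101000
Gen 3 (rule 182): 101011100
Gen 4 (rule 102): 111100100
Gen 5 (rule 54): 000011110
Gen 6 (rule 22): 000100001
Gen 7 (rule 182): 001110011
Gen 8 (rule 102): 010010101
Gen 9 (rule 54): 111111111
Gen 10 (rule 22): 000000000
Gen 11 (rule 182): 000000000
Gen 12 (rule 102): 000000000
Gen 13 (rule 54): 000000000
Gen 14 (rule 22): 000000000
Gen 15 (rule 182): 000000000

Answer: 10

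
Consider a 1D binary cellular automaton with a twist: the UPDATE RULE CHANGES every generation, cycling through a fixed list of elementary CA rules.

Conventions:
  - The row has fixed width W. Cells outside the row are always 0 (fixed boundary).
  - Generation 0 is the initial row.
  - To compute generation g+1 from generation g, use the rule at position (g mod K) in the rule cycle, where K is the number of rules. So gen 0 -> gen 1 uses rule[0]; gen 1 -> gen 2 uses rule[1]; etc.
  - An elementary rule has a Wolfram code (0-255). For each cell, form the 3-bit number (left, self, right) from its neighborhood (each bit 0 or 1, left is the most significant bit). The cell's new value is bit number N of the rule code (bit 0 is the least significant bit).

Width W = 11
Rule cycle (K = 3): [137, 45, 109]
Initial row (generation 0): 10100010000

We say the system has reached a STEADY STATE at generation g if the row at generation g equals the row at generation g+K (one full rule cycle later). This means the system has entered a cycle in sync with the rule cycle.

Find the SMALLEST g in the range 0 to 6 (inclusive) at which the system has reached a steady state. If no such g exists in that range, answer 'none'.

Answer: none

Derivation:
Gen 0: 10100010000
Gen 1 (rule 137): 00001000111
Gen 2 (rule 45): 11101010100
Gen 3 (rule 109): 10111111101
Gen 4 (rule 137): 00111111000
Gen 5 (rule 45): 10100000011
Gen 6 (rule 109): 11101111011
Gen 7 (rule 137): 11001110010
Gen 8 (rule 45): 10001000010
Gen 9 (rule 109): 10101011010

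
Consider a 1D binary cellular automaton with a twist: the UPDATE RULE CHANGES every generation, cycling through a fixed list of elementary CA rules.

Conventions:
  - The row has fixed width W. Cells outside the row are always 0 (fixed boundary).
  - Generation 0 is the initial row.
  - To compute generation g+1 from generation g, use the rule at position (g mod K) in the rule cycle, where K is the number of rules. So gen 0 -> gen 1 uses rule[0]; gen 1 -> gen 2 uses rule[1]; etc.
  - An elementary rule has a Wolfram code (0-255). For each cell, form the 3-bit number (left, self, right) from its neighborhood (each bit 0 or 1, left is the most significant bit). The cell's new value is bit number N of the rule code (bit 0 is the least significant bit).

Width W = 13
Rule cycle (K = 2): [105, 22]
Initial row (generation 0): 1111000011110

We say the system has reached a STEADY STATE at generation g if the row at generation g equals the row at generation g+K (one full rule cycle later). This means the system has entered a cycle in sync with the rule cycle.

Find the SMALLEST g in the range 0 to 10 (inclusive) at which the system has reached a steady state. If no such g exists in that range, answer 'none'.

Answer: 6

Derivation:
Gen 0: 1111000011110
Gen 1 (rule 105): 1001011010010
Gen 2 (rule 22): 1111000011111
Gen 3 (rule 105): 1001011010001
Gen 4 (rule 22): 1111000011011
Gen 5 (rule 105): 1001011011111
Gen 6 (rule 22): 1111000000000
Gen 7 (rule 105): 1001011111111
Gen 8 (rule 22): 1111000000000
Gen 9 (rule 105): 1001011111111
Gen 10 (rule 22): 1111000000000
Gen 11 (rule 105): 1001011111111
Gen 12 (rule 22): 1111000000000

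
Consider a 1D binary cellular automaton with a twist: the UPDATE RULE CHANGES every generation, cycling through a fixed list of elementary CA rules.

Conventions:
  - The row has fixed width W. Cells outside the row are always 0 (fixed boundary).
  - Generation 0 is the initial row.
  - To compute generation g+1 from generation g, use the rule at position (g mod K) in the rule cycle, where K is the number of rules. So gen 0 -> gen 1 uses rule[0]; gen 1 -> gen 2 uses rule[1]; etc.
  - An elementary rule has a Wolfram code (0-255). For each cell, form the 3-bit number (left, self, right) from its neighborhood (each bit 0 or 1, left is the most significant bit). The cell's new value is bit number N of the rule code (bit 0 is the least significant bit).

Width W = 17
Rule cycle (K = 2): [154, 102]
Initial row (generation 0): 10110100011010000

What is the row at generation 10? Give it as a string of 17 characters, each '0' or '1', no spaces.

Gen 0: 10110100011010000
Gen 1 (rule 154): 00100010110001000
Gen 2 (rule 102): 01100111010011000
Gen 3 (rule 154): 11011110001110100
Gen 4 (rule 102): 01100010010011100
Gen 5 (rule 154): 11010101101111010
Gen 6 (rule 102): 01111110110001110
Gen 7 (rule 154): 11111100101011101
Gen 8 (rule 102): 00000101111100111
Gen 9 (rule 154): 00001001111011110
Gen 10 (rule 102): 00011010001100010

Answer: 00011010001100010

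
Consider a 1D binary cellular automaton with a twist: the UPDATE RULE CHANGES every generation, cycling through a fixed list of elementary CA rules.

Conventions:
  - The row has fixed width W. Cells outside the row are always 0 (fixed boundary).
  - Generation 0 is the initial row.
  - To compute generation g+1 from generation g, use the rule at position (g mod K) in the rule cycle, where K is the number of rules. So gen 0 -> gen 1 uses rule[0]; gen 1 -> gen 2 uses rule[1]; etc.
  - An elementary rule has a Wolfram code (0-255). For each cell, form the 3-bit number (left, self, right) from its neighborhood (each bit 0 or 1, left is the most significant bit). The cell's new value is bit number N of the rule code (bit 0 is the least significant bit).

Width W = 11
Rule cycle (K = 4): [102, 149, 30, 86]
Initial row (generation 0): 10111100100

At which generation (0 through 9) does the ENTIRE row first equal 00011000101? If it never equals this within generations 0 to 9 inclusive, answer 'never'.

Answer: never

Derivation:
Gen 0: 10111100100
Gen 1 (rule 102): 11000101100
Gen 2 (rule 149): 00110100011
Gen 3 (rule 30): 01100110110
Gen 4 (rule 86): 10111010011
Gen 5 (rule 102): 11001110101
Gen 6 (rule 149): 00100100101
Gen 7 (rule 30): 01111111101
Gen 8 (rule 86): 10000000101
Gen 9 (rule 102): 10000001111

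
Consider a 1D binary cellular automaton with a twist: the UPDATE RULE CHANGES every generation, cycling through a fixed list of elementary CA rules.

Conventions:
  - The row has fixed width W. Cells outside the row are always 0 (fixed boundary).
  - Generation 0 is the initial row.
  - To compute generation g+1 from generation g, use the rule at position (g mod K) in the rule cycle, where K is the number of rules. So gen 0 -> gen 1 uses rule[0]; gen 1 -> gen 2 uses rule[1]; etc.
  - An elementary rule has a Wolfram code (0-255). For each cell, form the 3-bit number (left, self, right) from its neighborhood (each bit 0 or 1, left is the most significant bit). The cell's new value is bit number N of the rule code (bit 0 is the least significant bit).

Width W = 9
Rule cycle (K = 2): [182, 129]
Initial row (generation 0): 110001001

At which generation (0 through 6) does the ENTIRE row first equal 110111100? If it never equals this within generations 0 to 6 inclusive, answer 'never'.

Answer: never

Derivation:
Gen 0: 110001001
Gen 1 (rule 182): 001011111
Gen 2 (rule 129): 100001110
Gen 3 (rule 182): 110010101
Gen 4 (rule 129): 000000000
Gen 5 (rule 182): 000000000
Gen 6 (rule 129): 111111111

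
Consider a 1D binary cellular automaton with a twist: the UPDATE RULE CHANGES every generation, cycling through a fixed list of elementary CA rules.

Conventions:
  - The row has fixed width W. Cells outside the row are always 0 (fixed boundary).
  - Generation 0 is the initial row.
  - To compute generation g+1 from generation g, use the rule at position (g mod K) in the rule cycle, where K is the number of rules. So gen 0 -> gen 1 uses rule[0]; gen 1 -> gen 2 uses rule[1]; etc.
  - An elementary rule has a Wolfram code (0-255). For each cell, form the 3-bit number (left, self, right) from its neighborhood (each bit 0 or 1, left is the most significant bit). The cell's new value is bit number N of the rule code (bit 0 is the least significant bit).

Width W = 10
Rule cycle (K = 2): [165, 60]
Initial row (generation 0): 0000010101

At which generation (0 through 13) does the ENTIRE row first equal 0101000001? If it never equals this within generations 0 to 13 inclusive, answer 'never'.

Answer: 9

Derivation:
Gen 0: 0000010101
Gen 1 (rule 165): 1111011111
Gen 2 (rule 60): 1000110000
Gen 3 (rule 165): 1010000111
Gen 4 (rule 60): 1111000100
Gen 5 (rule 165): 0110010101
Gen 6 (rule 60): 0101011111
Gen 7 (rule 165): 0111101110
Gen 8 (rule 60): 0100011001
Gen 9 (rule 165): 0101000001
Gen 10 (rule 60): 0111100001
Gen 11 (rule 165): 0011001101
Gen 12 (rule 60): 0010101011
Gen 13 (rule 165): 1011111100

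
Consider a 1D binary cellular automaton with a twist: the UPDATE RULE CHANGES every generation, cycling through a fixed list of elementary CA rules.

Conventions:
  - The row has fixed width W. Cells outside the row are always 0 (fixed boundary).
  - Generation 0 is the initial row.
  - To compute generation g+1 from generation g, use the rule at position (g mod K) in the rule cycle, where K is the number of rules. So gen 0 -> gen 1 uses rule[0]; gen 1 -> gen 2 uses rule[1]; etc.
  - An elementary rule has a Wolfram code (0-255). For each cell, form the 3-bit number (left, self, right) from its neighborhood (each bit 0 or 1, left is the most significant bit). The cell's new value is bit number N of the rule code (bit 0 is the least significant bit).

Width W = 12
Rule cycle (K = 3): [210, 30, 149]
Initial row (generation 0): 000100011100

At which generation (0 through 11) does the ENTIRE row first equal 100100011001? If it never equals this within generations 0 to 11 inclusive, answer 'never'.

Answer: never

Derivation:
Gen 0: 000100011100
Gen 1 (rule 210): 001010101110
Gen 2 (rule 30): 011010101001
Gen 3 (rule 149): 000010101101
Gen 4 (rule 210): 000100000100
Gen 5 (rule 30): 001110001110
Gen 6 (rule 149): 100101100101
Gen 7 (rule 210): 011000111000
Gen 8 (rule 30): 110101100100
Gen 9 (rule 149): 000100010111
Gen 10 (rule 210): 001010100011
Gen 11 (rule 30): 011010110110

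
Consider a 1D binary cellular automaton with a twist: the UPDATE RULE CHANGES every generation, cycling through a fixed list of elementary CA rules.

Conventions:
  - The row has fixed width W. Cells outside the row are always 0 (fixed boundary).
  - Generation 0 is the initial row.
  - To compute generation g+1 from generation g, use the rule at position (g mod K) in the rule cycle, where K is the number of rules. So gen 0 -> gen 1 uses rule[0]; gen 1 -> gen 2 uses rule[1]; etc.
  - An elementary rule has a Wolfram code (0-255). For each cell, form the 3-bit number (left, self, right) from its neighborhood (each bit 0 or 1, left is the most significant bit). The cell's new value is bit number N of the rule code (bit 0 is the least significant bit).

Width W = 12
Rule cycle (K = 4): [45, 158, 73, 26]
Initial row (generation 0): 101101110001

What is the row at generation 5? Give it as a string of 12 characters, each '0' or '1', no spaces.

Gen 0: 101101110001
Gen 1 (rule 45): 111011000101
Gen 2 (rule 158): 110010101101
Gen 3 (rule 73): 110000001100
Gen 4 (rule 26): 101000011010
Gen 5 (rule 45): 111011010110

Answer: 111011010110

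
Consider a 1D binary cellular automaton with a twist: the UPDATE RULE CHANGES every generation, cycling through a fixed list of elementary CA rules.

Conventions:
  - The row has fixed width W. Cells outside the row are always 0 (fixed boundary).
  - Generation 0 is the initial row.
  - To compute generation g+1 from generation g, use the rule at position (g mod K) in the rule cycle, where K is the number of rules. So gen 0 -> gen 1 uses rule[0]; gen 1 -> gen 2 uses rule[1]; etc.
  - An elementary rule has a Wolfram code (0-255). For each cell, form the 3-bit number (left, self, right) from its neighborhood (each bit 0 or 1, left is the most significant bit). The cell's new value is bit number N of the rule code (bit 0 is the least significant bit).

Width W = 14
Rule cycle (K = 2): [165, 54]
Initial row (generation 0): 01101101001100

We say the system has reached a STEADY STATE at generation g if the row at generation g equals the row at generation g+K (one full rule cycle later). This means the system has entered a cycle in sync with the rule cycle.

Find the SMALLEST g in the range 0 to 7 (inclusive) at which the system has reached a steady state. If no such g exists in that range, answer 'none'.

Gen 0: 01101101001100
Gen 1 (rule 165): 00010011000001
Gen 2 (rule 54): 00111100100011
Gen 3 (rule 165): 10011000101000
Gen 4 (rule 54): 11100101111100
Gen 5 (rule 165): 01000110111001
Gen 6 (rule 54): 11101001000111
Gen 7 (rule 165): 01011001010010
Gen 8 (rule 54): 11100111111111
Gen 9 (rule 165): 01000011111110

Answer: none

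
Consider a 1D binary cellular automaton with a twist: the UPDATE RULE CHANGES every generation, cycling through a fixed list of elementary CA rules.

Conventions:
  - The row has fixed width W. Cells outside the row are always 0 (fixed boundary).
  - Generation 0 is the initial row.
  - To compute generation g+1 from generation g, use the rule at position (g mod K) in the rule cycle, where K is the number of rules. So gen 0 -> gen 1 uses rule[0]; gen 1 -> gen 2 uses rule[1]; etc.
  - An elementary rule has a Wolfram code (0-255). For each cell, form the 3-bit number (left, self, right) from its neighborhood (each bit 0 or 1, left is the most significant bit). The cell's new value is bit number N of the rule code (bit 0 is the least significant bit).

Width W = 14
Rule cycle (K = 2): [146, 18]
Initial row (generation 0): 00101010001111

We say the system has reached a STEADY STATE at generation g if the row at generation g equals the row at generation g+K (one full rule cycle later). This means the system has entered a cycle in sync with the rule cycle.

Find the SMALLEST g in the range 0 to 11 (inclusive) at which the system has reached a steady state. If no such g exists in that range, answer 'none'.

Answer: none

Derivation:
Gen 0: 00101010001111
Gen 1 (rule 146): 01000001010110
Gen 2 (rule 18): 10100010000001
Gen 3 (rule 146): 00010101000010
Gen 4 (rule 18): 00100000100101
Gen 5 (rule 146): 01010001011000
Gen 6 (rule 18): 10001010000100
Gen 7 (rule 146): 01010001001010
Gen 8 (rule 18): 10001010110001
Gen 9 (rule 146): 01010000001010
Gen 10 (rule 18): 10001000010001
Gen 11 (rule 146): 01010100101010
Gen 12 (rule 18): 10000011000001
Gen 13 (rule 146): 01000100100010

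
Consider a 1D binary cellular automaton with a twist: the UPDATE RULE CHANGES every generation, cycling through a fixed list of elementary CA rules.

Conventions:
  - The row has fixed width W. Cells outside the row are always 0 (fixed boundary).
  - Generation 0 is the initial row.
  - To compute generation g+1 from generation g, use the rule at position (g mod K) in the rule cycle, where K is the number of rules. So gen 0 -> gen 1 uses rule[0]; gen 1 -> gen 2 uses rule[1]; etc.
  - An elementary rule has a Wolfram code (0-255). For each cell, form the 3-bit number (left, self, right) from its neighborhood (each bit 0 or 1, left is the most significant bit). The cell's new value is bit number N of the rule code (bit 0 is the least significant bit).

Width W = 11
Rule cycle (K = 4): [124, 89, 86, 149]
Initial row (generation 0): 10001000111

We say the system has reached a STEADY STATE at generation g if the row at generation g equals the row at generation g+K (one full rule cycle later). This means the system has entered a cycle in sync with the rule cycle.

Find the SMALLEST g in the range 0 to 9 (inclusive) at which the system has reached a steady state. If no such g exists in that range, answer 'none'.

Gen 0: 10001000111
Gen 1 (rule 124): 11001100101
Gen 2 (rule 89): 11101110000
Gen 3 (rule 86): 00100011000
Gen 4 (rule 149): 10111000111
Gen 5 (rule 124): 11101100101
Gen 6 (rule 89): 10101110000
Gen 7 (rule 86): 10100011000
Gen 8 (rule 149): 10111000111
Gen 9 (rule 124): 11101100101
Gen 10 (rule 89): 10101110000
Gen 11 (rule 86): 10100011000
Gen 12 (rule 149): 10111000111
Gen 13 (rule 124): 11101100101

Answer: 4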